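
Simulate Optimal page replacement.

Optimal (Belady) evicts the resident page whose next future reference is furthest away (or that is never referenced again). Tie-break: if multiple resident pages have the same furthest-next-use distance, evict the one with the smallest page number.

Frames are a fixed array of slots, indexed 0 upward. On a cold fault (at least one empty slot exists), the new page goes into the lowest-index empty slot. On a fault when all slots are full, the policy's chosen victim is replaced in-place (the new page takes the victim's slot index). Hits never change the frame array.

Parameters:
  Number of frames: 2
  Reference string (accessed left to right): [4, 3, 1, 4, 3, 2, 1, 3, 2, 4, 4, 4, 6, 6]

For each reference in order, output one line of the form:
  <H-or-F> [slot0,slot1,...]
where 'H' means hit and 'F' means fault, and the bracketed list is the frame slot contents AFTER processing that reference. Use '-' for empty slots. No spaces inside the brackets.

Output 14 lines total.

F [4,-]
F [4,3]
F [4,1]
H [4,1]
F [3,1]
F [2,1]
H [2,1]
F [2,3]
H [2,3]
F [4,3]
H [4,3]
H [4,3]
F [4,6]
H [4,6]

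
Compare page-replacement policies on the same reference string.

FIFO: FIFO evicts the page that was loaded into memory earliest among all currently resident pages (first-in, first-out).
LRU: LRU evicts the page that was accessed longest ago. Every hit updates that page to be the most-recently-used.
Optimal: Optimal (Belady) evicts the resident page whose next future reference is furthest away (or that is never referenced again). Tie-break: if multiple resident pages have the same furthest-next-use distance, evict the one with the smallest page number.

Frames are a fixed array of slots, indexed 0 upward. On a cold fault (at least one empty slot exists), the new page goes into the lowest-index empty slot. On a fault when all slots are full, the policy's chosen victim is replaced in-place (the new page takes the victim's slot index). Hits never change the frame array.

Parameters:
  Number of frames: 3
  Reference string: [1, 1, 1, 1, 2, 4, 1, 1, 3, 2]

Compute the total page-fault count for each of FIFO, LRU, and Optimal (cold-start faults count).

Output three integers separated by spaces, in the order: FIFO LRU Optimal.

Answer: 4 5 4

Derivation:
--- FIFO ---
  step 0: ref 1 -> FAULT, frames=[1,-,-] (faults so far: 1)
  step 1: ref 1 -> HIT, frames=[1,-,-] (faults so far: 1)
  step 2: ref 1 -> HIT, frames=[1,-,-] (faults so far: 1)
  step 3: ref 1 -> HIT, frames=[1,-,-] (faults so far: 1)
  step 4: ref 2 -> FAULT, frames=[1,2,-] (faults so far: 2)
  step 5: ref 4 -> FAULT, frames=[1,2,4] (faults so far: 3)
  step 6: ref 1 -> HIT, frames=[1,2,4] (faults so far: 3)
  step 7: ref 1 -> HIT, frames=[1,2,4] (faults so far: 3)
  step 8: ref 3 -> FAULT, evict 1, frames=[3,2,4] (faults so far: 4)
  step 9: ref 2 -> HIT, frames=[3,2,4] (faults so far: 4)
  FIFO total faults: 4
--- LRU ---
  step 0: ref 1 -> FAULT, frames=[1,-,-] (faults so far: 1)
  step 1: ref 1 -> HIT, frames=[1,-,-] (faults so far: 1)
  step 2: ref 1 -> HIT, frames=[1,-,-] (faults so far: 1)
  step 3: ref 1 -> HIT, frames=[1,-,-] (faults so far: 1)
  step 4: ref 2 -> FAULT, frames=[1,2,-] (faults so far: 2)
  step 5: ref 4 -> FAULT, frames=[1,2,4] (faults so far: 3)
  step 6: ref 1 -> HIT, frames=[1,2,4] (faults so far: 3)
  step 7: ref 1 -> HIT, frames=[1,2,4] (faults so far: 3)
  step 8: ref 3 -> FAULT, evict 2, frames=[1,3,4] (faults so far: 4)
  step 9: ref 2 -> FAULT, evict 4, frames=[1,3,2] (faults so far: 5)
  LRU total faults: 5
--- Optimal ---
  step 0: ref 1 -> FAULT, frames=[1,-,-] (faults so far: 1)
  step 1: ref 1 -> HIT, frames=[1,-,-] (faults so far: 1)
  step 2: ref 1 -> HIT, frames=[1,-,-] (faults so far: 1)
  step 3: ref 1 -> HIT, frames=[1,-,-] (faults so far: 1)
  step 4: ref 2 -> FAULT, frames=[1,2,-] (faults so far: 2)
  step 5: ref 4 -> FAULT, frames=[1,2,4] (faults so far: 3)
  step 6: ref 1 -> HIT, frames=[1,2,4] (faults so far: 3)
  step 7: ref 1 -> HIT, frames=[1,2,4] (faults so far: 3)
  step 8: ref 3 -> FAULT, evict 1, frames=[3,2,4] (faults so far: 4)
  step 9: ref 2 -> HIT, frames=[3,2,4] (faults so far: 4)
  Optimal total faults: 4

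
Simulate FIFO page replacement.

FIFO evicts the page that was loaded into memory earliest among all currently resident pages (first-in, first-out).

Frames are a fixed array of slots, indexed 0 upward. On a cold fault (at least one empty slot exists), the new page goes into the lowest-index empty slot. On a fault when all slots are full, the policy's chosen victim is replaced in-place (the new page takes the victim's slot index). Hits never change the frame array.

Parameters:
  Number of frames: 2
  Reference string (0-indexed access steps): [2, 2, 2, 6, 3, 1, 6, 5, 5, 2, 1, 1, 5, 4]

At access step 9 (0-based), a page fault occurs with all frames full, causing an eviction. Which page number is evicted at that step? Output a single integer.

Step 0: ref 2 -> FAULT, frames=[2,-]
Step 1: ref 2 -> HIT, frames=[2,-]
Step 2: ref 2 -> HIT, frames=[2,-]
Step 3: ref 6 -> FAULT, frames=[2,6]
Step 4: ref 3 -> FAULT, evict 2, frames=[3,6]
Step 5: ref 1 -> FAULT, evict 6, frames=[3,1]
Step 6: ref 6 -> FAULT, evict 3, frames=[6,1]
Step 7: ref 5 -> FAULT, evict 1, frames=[6,5]
Step 8: ref 5 -> HIT, frames=[6,5]
Step 9: ref 2 -> FAULT, evict 6, frames=[2,5]
At step 9: evicted page 6

Answer: 6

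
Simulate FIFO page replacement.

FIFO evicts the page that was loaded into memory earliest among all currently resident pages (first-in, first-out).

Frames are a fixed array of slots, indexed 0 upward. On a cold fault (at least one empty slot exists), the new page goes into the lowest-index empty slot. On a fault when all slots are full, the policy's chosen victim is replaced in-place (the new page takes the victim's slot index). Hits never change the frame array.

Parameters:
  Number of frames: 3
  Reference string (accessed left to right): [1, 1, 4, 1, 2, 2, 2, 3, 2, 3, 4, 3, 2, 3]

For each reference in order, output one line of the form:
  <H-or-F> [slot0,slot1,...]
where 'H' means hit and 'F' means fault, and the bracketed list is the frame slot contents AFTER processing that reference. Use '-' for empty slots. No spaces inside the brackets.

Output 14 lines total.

F [1,-,-]
H [1,-,-]
F [1,4,-]
H [1,4,-]
F [1,4,2]
H [1,4,2]
H [1,4,2]
F [3,4,2]
H [3,4,2]
H [3,4,2]
H [3,4,2]
H [3,4,2]
H [3,4,2]
H [3,4,2]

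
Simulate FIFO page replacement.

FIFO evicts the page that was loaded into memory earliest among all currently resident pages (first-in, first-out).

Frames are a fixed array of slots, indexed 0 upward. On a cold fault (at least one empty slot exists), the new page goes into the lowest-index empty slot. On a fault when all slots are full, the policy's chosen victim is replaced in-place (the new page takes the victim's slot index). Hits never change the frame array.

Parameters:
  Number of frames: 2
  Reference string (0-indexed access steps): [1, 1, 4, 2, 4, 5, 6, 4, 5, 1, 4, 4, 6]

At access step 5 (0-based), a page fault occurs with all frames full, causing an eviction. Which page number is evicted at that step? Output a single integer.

Step 0: ref 1 -> FAULT, frames=[1,-]
Step 1: ref 1 -> HIT, frames=[1,-]
Step 2: ref 4 -> FAULT, frames=[1,4]
Step 3: ref 2 -> FAULT, evict 1, frames=[2,4]
Step 4: ref 4 -> HIT, frames=[2,4]
Step 5: ref 5 -> FAULT, evict 4, frames=[2,5]
At step 5: evicted page 4

Answer: 4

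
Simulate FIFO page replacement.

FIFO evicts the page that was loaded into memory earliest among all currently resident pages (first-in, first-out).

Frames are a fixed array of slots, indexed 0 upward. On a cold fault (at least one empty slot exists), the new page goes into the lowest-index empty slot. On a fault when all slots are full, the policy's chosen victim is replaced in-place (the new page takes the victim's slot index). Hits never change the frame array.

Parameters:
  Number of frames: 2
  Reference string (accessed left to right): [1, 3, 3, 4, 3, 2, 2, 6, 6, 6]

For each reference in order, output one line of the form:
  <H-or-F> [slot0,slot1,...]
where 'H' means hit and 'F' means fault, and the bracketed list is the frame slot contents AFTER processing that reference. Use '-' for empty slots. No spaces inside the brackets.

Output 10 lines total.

F [1,-]
F [1,3]
H [1,3]
F [4,3]
H [4,3]
F [4,2]
H [4,2]
F [6,2]
H [6,2]
H [6,2]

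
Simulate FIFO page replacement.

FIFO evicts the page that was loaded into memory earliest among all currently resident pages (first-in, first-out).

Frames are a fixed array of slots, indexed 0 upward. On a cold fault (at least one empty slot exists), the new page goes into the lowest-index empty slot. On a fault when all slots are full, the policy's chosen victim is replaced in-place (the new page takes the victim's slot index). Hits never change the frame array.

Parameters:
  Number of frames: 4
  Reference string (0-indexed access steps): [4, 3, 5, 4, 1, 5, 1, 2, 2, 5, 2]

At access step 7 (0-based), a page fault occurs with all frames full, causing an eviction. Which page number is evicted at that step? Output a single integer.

Answer: 4

Derivation:
Step 0: ref 4 -> FAULT, frames=[4,-,-,-]
Step 1: ref 3 -> FAULT, frames=[4,3,-,-]
Step 2: ref 5 -> FAULT, frames=[4,3,5,-]
Step 3: ref 4 -> HIT, frames=[4,3,5,-]
Step 4: ref 1 -> FAULT, frames=[4,3,5,1]
Step 5: ref 5 -> HIT, frames=[4,3,5,1]
Step 6: ref 1 -> HIT, frames=[4,3,5,1]
Step 7: ref 2 -> FAULT, evict 4, frames=[2,3,5,1]
At step 7: evicted page 4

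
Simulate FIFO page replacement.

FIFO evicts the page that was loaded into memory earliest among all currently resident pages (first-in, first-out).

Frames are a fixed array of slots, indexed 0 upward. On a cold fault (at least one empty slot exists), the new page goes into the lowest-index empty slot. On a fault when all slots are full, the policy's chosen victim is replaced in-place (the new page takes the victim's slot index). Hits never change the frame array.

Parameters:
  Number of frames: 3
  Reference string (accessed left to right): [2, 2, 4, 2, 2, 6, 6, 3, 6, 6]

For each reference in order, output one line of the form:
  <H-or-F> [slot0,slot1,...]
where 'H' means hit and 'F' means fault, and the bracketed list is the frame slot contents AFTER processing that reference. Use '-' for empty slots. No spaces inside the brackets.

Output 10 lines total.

F [2,-,-]
H [2,-,-]
F [2,4,-]
H [2,4,-]
H [2,4,-]
F [2,4,6]
H [2,4,6]
F [3,4,6]
H [3,4,6]
H [3,4,6]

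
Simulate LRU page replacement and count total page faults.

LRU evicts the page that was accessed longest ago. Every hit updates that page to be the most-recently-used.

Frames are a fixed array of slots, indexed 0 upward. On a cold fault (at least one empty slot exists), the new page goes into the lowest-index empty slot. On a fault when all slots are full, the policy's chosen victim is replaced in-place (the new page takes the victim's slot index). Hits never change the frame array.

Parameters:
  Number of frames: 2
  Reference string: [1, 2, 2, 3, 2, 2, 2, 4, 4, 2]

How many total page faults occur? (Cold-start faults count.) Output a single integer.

Step 0: ref 1 → FAULT, frames=[1,-]
Step 1: ref 2 → FAULT, frames=[1,2]
Step 2: ref 2 → HIT, frames=[1,2]
Step 3: ref 3 → FAULT (evict 1), frames=[3,2]
Step 4: ref 2 → HIT, frames=[3,2]
Step 5: ref 2 → HIT, frames=[3,2]
Step 6: ref 2 → HIT, frames=[3,2]
Step 7: ref 4 → FAULT (evict 3), frames=[4,2]
Step 8: ref 4 → HIT, frames=[4,2]
Step 9: ref 2 → HIT, frames=[4,2]
Total faults: 4

Answer: 4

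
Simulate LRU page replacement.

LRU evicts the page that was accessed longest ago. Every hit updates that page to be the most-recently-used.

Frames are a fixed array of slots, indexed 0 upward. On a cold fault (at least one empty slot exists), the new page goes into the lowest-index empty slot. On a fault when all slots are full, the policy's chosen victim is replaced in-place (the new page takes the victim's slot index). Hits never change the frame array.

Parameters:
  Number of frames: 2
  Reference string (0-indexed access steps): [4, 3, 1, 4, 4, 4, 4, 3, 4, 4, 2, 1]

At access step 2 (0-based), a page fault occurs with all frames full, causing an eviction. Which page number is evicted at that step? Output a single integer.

Step 0: ref 4 -> FAULT, frames=[4,-]
Step 1: ref 3 -> FAULT, frames=[4,3]
Step 2: ref 1 -> FAULT, evict 4, frames=[1,3]
At step 2: evicted page 4

Answer: 4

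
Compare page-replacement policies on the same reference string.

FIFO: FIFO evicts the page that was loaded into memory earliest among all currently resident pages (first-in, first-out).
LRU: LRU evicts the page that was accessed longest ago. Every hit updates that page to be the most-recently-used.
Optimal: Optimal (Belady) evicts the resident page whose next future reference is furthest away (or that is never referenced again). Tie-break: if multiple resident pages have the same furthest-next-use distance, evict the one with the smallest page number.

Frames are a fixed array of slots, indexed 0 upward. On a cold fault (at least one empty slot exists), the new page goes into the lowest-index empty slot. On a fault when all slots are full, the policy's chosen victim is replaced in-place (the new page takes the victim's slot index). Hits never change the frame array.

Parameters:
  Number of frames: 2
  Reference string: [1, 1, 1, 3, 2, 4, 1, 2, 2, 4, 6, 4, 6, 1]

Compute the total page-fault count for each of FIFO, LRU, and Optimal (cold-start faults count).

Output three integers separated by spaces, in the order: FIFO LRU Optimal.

Answer: 9 9 7

Derivation:
--- FIFO ---
  step 0: ref 1 -> FAULT, frames=[1,-] (faults so far: 1)
  step 1: ref 1 -> HIT, frames=[1,-] (faults so far: 1)
  step 2: ref 1 -> HIT, frames=[1,-] (faults so far: 1)
  step 3: ref 3 -> FAULT, frames=[1,3] (faults so far: 2)
  step 4: ref 2 -> FAULT, evict 1, frames=[2,3] (faults so far: 3)
  step 5: ref 4 -> FAULT, evict 3, frames=[2,4] (faults so far: 4)
  step 6: ref 1 -> FAULT, evict 2, frames=[1,4] (faults so far: 5)
  step 7: ref 2 -> FAULT, evict 4, frames=[1,2] (faults so far: 6)
  step 8: ref 2 -> HIT, frames=[1,2] (faults so far: 6)
  step 9: ref 4 -> FAULT, evict 1, frames=[4,2] (faults so far: 7)
  step 10: ref 6 -> FAULT, evict 2, frames=[4,6] (faults so far: 8)
  step 11: ref 4 -> HIT, frames=[4,6] (faults so far: 8)
  step 12: ref 6 -> HIT, frames=[4,6] (faults so far: 8)
  step 13: ref 1 -> FAULT, evict 4, frames=[1,6] (faults so far: 9)
  FIFO total faults: 9
--- LRU ---
  step 0: ref 1 -> FAULT, frames=[1,-] (faults so far: 1)
  step 1: ref 1 -> HIT, frames=[1,-] (faults so far: 1)
  step 2: ref 1 -> HIT, frames=[1,-] (faults so far: 1)
  step 3: ref 3 -> FAULT, frames=[1,3] (faults so far: 2)
  step 4: ref 2 -> FAULT, evict 1, frames=[2,3] (faults so far: 3)
  step 5: ref 4 -> FAULT, evict 3, frames=[2,4] (faults so far: 4)
  step 6: ref 1 -> FAULT, evict 2, frames=[1,4] (faults so far: 5)
  step 7: ref 2 -> FAULT, evict 4, frames=[1,2] (faults so far: 6)
  step 8: ref 2 -> HIT, frames=[1,2] (faults so far: 6)
  step 9: ref 4 -> FAULT, evict 1, frames=[4,2] (faults so far: 7)
  step 10: ref 6 -> FAULT, evict 2, frames=[4,6] (faults so far: 8)
  step 11: ref 4 -> HIT, frames=[4,6] (faults so far: 8)
  step 12: ref 6 -> HIT, frames=[4,6] (faults so far: 8)
  step 13: ref 1 -> FAULT, evict 4, frames=[1,6] (faults so far: 9)
  LRU total faults: 9
--- Optimal ---
  step 0: ref 1 -> FAULT, frames=[1,-] (faults so far: 1)
  step 1: ref 1 -> HIT, frames=[1,-] (faults so far: 1)
  step 2: ref 1 -> HIT, frames=[1,-] (faults so far: 1)
  step 3: ref 3 -> FAULT, frames=[1,3] (faults so far: 2)
  step 4: ref 2 -> FAULT, evict 3, frames=[1,2] (faults so far: 3)
  step 5: ref 4 -> FAULT, evict 2, frames=[1,4] (faults so far: 4)
  step 6: ref 1 -> HIT, frames=[1,4] (faults so far: 4)
  step 7: ref 2 -> FAULT, evict 1, frames=[2,4] (faults so far: 5)
  step 8: ref 2 -> HIT, frames=[2,4] (faults so far: 5)
  step 9: ref 4 -> HIT, frames=[2,4] (faults so far: 5)
  step 10: ref 6 -> FAULT, evict 2, frames=[6,4] (faults so far: 6)
  step 11: ref 4 -> HIT, frames=[6,4] (faults so far: 6)
  step 12: ref 6 -> HIT, frames=[6,4] (faults so far: 6)
  step 13: ref 1 -> FAULT, evict 4, frames=[6,1] (faults so far: 7)
  Optimal total faults: 7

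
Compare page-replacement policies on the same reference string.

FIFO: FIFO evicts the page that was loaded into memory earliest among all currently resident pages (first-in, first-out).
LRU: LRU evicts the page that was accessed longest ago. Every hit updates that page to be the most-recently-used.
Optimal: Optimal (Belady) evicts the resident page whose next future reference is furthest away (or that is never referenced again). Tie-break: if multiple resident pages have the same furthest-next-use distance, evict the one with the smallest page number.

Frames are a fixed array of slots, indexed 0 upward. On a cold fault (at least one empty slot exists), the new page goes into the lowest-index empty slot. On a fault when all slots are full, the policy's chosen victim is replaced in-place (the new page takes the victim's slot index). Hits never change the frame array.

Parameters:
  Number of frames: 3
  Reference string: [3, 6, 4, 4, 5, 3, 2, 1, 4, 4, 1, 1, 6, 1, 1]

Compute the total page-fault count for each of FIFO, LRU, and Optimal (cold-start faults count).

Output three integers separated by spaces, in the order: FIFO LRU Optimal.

--- FIFO ---
  step 0: ref 3 -> FAULT, frames=[3,-,-] (faults so far: 1)
  step 1: ref 6 -> FAULT, frames=[3,6,-] (faults so far: 2)
  step 2: ref 4 -> FAULT, frames=[3,6,4] (faults so far: 3)
  step 3: ref 4 -> HIT, frames=[3,6,4] (faults so far: 3)
  step 4: ref 5 -> FAULT, evict 3, frames=[5,6,4] (faults so far: 4)
  step 5: ref 3 -> FAULT, evict 6, frames=[5,3,4] (faults so far: 5)
  step 6: ref 2 -> FAULT, evict 4, frames=[5,3,2] (faults so far: 6)
  step 7: ref 1 -> FAULT, evict 5, frames=[1,3,2] (faults so far: 7)
  step 8: ref 4 -> FAULT, evict 3, frames=[1,4,2] (faults so far: 8)
  step 9: ref 4 -> HIT, frames=[1,4,2] (faults so far: 8)
  step 10: ref 1 -> HIT, frames=[1,4,2] (faults so far: 8)
  step 11: ref 1 -> HIT, frames=[1,4,2] (faults so far: 8)
  step 12: ref 6 -> FAULT, evict 2, frames=[1,4,6] (faults so far: 9)
  step 13: ref 1 -> HIT, frames=[1,4,6] (faults so far: 9)
  step 14: ref 1 -> HIT, frames=[1,4,6] (faults so far: 9)
  FIFO total faults: 9
--- LRU ---
  step 0: ref 3 -> FAULT, frames=[3,-,-] (faults so far: 1)
  step 1: ref 6 -> FAULT, frames=[3,6,-] (faults so far: 2)
  step 2: ref 4 -> FAULT, frames=[3,6,4] (faults so far: 3)
  step 3: ref 4 -> HIT, frames=[3,6,4] (faults so far: 3)
  step 4: ref 5 -> FAULT, evict 3, frames=[5,6,4] (faults so far: 4)
  step 5: ref 3 -> FAULT, evict 6, frames=[5,3,4] (faults so far: 5)
  step 6: ref 2 -> FAULT, evict 4, frames=[5,3,2] (faults so far: 6)
  step 7: ref 1 -> FAULT, evict 5, frames=[1,3,2] (faults so far: 7)
  step 8: ref 4 -> FAULT, evict 3, frames=[1,4,2] (faults so far: 8)
  step 9: ref 4 -> HIT, frames=[1,4,2] (faults so far: 8)
  step 10: ref 1 -> HIT, frames=[1,4,2] (faults so far: 8)
  step 11: ref 1 -> HIT, frames=[1,4,2] (faults so far: 8)
  step 12: ref 6 -> FAULT, evict 2, frames=[1,4,6] (faults so far: 9)
  step 13: ref 1 -> HIT, frames=[1,4,6] (faults so far: 9)
  step 14: ref 1 -> HIT, frames=[1,4,6] (faults so far: 9)
  LRU total faults: 9
--- Optimal ---
  step 0: ref 3 -> FAULT, frames=[3,-,-] (faults so far: 1)
  step 1: ref 6 -> FAULT, frames=[3,6,-] (faults so far: 2)
  step 2: ref 4 -> FAULT, frames=[3,6,4] (faults so far: 3)
  step 3: ref 4 -> HIT, frames=[3,6,4] (faults so far: 3)
  step 4: ref 5 -> FAULT, evict 6, frames=[3,5,4] (faults so far: 4)
  step 5: ref 3 -> HIT, frames=[3,5,4] (faults so far: 4)
  step 6: ref 2 -> FAULT, evict 3, frames=[2,5,4] (faults so far: 5)
  step 7: ref 1 -> FAULT, evict 2, frames=[1,5,4] (faults so far: 6)
  step 8: ref 4 -> HIT, frames=[1,5,4] (faults so far: 6)
  step 9: ref 4 -> HIT, frames=[1,5,4] (faults so far: 6)
  step 10: ref 1 -> HIT, frames=[1,5,4] (faults so far: 6)
  step 11: ref 1 -> HIT, frames=[1,5,4] (faults so far: 6)
  step 12: ref 6 -> FAULT, evict 4, frames=[1,5,6] (faults so far: 7)
  step 13: ref 1 -> HIT, frames=[1,5,6] (faults so far: 7)
  step 14: ref 1 -> HIT, frames=[1,5,6] (faults so far: 7)
  Optimal total faults: 7

Answer: 9 9 7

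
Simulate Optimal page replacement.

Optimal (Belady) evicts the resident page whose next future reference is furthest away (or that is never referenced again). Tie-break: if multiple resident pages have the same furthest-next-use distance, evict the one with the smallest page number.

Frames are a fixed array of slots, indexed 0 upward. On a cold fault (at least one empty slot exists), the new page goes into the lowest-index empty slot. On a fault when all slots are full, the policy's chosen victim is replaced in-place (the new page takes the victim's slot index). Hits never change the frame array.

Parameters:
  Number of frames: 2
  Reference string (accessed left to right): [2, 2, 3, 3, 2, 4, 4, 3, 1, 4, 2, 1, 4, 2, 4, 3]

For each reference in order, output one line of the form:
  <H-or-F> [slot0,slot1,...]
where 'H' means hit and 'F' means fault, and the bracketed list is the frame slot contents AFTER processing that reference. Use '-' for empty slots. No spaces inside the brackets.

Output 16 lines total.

F [2,-]
H [2,-]
F [2,3]
H [2,3]
H [2,3]
F [4,3]
H [4,3]
H [4,3]
F [4,1]
H [4,1]
F [2,1]
H [2,1]
F [2,4]
H [2,4]
H [2,4]
F [3,4]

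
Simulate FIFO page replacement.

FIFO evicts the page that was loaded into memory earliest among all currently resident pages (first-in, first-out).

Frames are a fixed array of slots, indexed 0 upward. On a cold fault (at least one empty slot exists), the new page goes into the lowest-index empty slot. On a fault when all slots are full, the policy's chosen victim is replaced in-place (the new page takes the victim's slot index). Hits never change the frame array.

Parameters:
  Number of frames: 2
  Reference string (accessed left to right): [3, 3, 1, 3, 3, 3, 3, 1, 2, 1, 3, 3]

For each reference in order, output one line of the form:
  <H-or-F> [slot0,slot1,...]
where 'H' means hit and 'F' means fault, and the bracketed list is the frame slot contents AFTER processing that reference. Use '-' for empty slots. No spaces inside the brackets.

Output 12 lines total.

F [3,-]
H [3,-]
F [3,1]
H [3,1]
H [3,1]
H [3,1]
H [3,1]
H [3,1]
F [2,1]
H [2,1]
F [2,3]
H [2,3]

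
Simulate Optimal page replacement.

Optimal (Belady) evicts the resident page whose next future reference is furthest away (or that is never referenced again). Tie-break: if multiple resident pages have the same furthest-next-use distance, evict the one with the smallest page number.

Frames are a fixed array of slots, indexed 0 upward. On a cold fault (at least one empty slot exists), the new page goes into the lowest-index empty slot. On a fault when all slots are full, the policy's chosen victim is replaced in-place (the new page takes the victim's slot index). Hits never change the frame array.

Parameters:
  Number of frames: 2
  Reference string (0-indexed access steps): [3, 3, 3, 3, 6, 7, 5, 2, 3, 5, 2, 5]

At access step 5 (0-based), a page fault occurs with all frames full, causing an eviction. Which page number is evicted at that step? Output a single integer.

Answer: 6

Derivation:
Step 0: ref 3 -> FAULT, frames=[3,-]
Step 1: ref 3 -> HIT, frames=[3,-]
Step 2: ref 3 -> HIT, frames=[3,-]
Step 3: ref 3 -> HIT, frames=[3,-]
Step 4: ref 6 -> FAULT, frames=[3,6]
Step 5: ref 7 -> FAULT, evict 6, frames=[3,7]
At step 5: evicted page 6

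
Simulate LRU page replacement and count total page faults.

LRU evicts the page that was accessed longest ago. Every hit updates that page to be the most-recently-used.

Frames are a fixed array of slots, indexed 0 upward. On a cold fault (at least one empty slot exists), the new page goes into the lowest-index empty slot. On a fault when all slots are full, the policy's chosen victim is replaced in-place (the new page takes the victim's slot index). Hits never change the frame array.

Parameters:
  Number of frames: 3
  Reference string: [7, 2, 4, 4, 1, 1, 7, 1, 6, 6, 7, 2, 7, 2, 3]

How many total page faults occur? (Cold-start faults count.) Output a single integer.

Step 0: ref 7 → FAULT, frames=[7,-,-]
Step 1: ref 2 → FAULT, frames=[7,2,-]
Step 2: ref 4 → FAULT, frames=[7,2,4]
Step 3: ref 4 → HIT, frames=[7,2,4]
Step 4: ref 1 → FAULT (evict 7), frames=[1,2,4]
Step 5: ref 1 → HIT, frames=[1,2,4]
Step 6: ref 7 → FAULT (evict 2), frames=[1,7,4]
Step 7: ref 1 → HIT, frames=[1,7,4]
Step 8: ref 6 → FAULT (evict 4), frames=[1,7,6]
Step 9: ref 6 → HIT, frames=[1,7,6]
Step 10: ref 7 → HIT, frames=[1,7,6]
Step 11: ref 2 → FAULT (evict 1), frames=[2,7,6]
Step 12: ref 7 → HIT, frames=[2,7,6]
Step 13: ref 2 → HIT, frames=[2,7,6]
Step 14: ref 3 → FAULT (evict 6), frames=[2,7,3]
Total faults: 8

Answer: 8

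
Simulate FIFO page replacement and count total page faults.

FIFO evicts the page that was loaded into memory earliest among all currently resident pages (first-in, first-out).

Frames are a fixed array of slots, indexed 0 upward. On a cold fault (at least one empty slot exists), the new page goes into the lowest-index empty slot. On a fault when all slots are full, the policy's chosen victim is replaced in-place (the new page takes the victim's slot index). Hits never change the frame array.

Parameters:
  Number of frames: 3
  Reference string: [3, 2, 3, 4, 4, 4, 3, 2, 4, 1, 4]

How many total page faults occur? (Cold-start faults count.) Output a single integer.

Step 0: ref 3 → FAULT, frames=[3,-,-]
Step 1: ref 2 → FAULT, frames=[3,2,-]
Step 2: ref 3 → HIT, frames=[3,2,-]
Step 3: ref 4 → FAULT, frames=[3,2,4]
Step 4: ref 4 → HIT, frames=[3,2,4]
Step 5: ref 4 → HIT, frames=[3,2,4]
Step 6: ref 3 → HIT, frames=[3,2,4]
Step 7: ref 2 → HIT, frames=[3,2,4]
Step 8: ref 4 → HIT, frames=[3,2,4]
Step 9: ref 1 → FAULT (evict 3), frames=[1,2,4]
Step 10: ref 4 → HIT, frames=[1,2,4]
Total faults: 4

Answer: 4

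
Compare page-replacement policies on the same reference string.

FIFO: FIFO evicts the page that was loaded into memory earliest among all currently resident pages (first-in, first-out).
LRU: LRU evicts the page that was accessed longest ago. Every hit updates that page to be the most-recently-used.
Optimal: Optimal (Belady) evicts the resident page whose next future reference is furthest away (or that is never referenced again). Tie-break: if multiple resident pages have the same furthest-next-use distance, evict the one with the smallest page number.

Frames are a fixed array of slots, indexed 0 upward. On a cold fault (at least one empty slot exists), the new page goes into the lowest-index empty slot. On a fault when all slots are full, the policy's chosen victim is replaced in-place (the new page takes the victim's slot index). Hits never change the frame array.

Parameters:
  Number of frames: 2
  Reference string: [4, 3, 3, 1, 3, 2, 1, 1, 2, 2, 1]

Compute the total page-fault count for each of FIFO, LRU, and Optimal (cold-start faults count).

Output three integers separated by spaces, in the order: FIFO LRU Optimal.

Answer: 4 5 4

Derivation:
--- FIFO ---
  step 0: ref 4 -> FAULT, frames=[4,-] (faults so far: 1)
  step 1: ref 3 -> FAULT, frames=[4,3] (faults so far: 2)
  step 2: ref 3 -> HIT, frames=[4,3] (faults so far: 2)
  step 3: ref 1 -> FAULT, evict 4, frames=[1,3] (faults so far: 3)
  step 4: ref 3 -> HIT, frames=[1,3] (faults so far: 3)
  step 5: ref 2 -> FAULT, evict 3, frames=[1,2] (faults so far: 4)
  step 6: ref 1 -> HIT, frames=[1,2] (faults so far: 4)
  step 7: ref 1 -> HIT, frames=[1,2] (faults so far: 4)
  step 8: ref 2 -> HIT, frames=[1,2] (faults so far: 4)
  step 9: ref 2 -> HIT, frames=[1,2] (faults so far: 4)
  step 10: ref 1 -> HIT, frames=[1,2] (faults so far: 4)
  FIFO total faults: 4
--- LRU ---
  step 0: ref 4 -> FAULT, frames=[4,-] (faults so far: 1)
  step 1: ref 3 -> FAULT, frames=[4,3] (faults so far: 2)
  step 2: ref 3 -> HIT, frames=[4,3] (faults so far: 2)
  step 3: ref 1 -> FAULT, evict 4, frames=[1,3] (faults so far: 3)
  step 4: ref 3 -> HIT, frames=[1,3] (faults so far: 3)
  step 5: ref 2 -> FAULT, evict 1, frames=[2,3] (faults so far: 4)
  step 6: ref 1 -> FAULT, evict 3, frames=[2,1] (faults so far: 5)
  step 7: ref 1 -> HIT, frames=[2,1] (faults so far: 5)
  step 8: ref 2 -> HIT, frames=[2,1] (faults so far: 5)
  step 9: ref 2 -> HIT, frames=[2,1] (faults so far: 5)
  step 10: ref 1 -> HIT, frames=[2,1] (faults so far: 5)
  LRU total faults: 5
--- Optimal ---
  step 0: ref 4 -> FAULT, frames=[4,-] (faults so far: 1)
  step 1: ref 3 -> FAULT, frames=[4,3] (faults so far: 2)
  step 2: ref 3 -> HIT, frames=[4,3] (faults so far: 2)
  step 3: ref 1 -> FAULT, evict 4, frames=[1,3] (faults so far: 3)
  step 4: ref 3 -> HIT, frames=[1,3] (faults so far: 3)
  step 5: ref 2 -> FAULT, evict 3, frames=[1,2] (faults so far: 4)
  step 6: ref 1 -> HIT, frames=[1,2] (faults so far: 4)
  step 7: ref 1 -> HIT, frames=[1,2] (faults so far: 4)
  step 8: ref 2 -> HIT, frames=[1,2] (faults so far: 4)
  step 9: ref 2 -> HIT, frames=[1,2] (faults so far: 4)
  step 10: ref 1 -> HIT, frames=[1,2] (faults so far: 4)
  Optimal total faults: 4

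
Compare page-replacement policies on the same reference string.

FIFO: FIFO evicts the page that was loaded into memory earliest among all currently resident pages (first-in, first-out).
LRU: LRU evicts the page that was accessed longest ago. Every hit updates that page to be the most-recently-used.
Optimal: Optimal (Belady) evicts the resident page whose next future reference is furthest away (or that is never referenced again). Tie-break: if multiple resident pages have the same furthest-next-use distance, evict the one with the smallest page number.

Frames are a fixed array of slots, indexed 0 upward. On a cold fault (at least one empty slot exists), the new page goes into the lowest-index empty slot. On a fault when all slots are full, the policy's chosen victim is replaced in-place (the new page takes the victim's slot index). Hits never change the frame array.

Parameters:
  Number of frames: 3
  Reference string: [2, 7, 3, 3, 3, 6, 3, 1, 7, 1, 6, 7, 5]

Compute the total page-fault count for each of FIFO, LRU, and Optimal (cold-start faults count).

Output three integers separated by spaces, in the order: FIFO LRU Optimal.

Answer: 7 8 6

Derivation:
--- FIFO ---
  step 0: ref 2 -> FAULT, frames=[2,-,-] (faults so far: 1)
  step 1: ref 7 -> FAULT, frames=[2,7,-] (faults so far: 2)
  step 2: ref 3 -> FAULT, frames=[2,7,3] (faults so far: 3)
  step 3: ref 3 -> HIT, frames=[2,7,3] (faults so far: 3)
  step 4: ref 3 -> HIT, frames=[2,7,3] (faults so far: 3)
  step 5: ref 6 -> FAULT, evict 2, frames=[6,7,3] (faults so far: 4)
  step 6: ref 3 -> HIT, frames=[6,7,3] (faults so far: 4)
  step 7: ref 1 -> FAULT, evict 7, frames=[6,1,3] (faults so far: 5)
  step 8: ref 7 -> FAULT, evict 3, frames=[6,1,7] (faults so far: 6)
  step 9: ref 1 -> HIT, frames=[6,1,7] (faults so far: 6)
  step 10: ref 6 -> HIT, frames=[6,1,7] (faults so far: 6)
  step 11: ref 7 -> HIT, frames=[6,1,7] (faults so far: 6)
  step 12: ref 5 -> FAULT, evict 6, frames=[5,1,7] (faults so far: 7)
  FIFO total faults: 7
--- LRU ---
  step 0: ref 2 -> FAULT, frames=[2,-,-] (faults so far: 1)
  step 1: ref 7 -> FAULT, frames=[2,7,-] (faults so far: 2)
  step 2: ref 3 -> FAULT, frames=[2,7,3] (faults so far: 3)
  step 3: ref 3 -> HIT, frames=[2,7,3] (faults so far: 3)
  step 4: ref 3 -> HIT, frames=[2,7,3] (faults so far: 3)
  step 5: ref 6 -> FAULT, evict 2, frames=[6,7,3] (faults so far: 4)
  step 6: ref 3 -> HIT, frames=[6,7,3] (faults so far: 4)
  step 7: ref 1 -> FAULT, evict 7, frames=[6,1,3] (faults so far: 5)
  step 8: ref 7 -> FAULT, evict 6, frames=[7,1,3] (faults so far: 6)
  step 9: ref 1 -> HIT, frames=[7,1,3] (faults so far: 6)
  step 10: ref 6 -> FAULT, evict 3, frames=[7,1,6] (faults so far: 7)
  step 11: ref 7 -> HIT, frames=[7,1,6] (faults so far: 7)
  step 12: ref 5 -> FAULT, evict 1, frames=[7,5,6] (faults so far: 8)
  LRU total faults: 8
--- Optimal ---
  step 0: ref 2 -> FAULT, frames=[2,-,-] (faults so far: 1)
  step 1: ref 7 -> FAULT, frames=[2,7,-] (faults so far: 2)
  step 2: ref 3 -> FAULT, frames=[2,7,3] (faults so far: 3)
  step 3: ref 3 -> HIT, frames=[2,7,3] (faults so far: 3)
  step 4: ref 3 -> HIT, frames=[2,7,3] (faults so far: 3)
  step 5: ref 6 -> FAULT, evict 2, frames=[6,7,3] (faults so far: 4)
  step 6: ref 3 -> HIT, frames=[6,7,3] (faults so far: 4)
  step 7: ref 1 -> FAULT, evict 3, frames=[6,7,1] (faults so far: 5)
  step 8: ref 7 -> HIT, frames=[6,7,1] (faults so far: 5)
  step 9: ref 1 -> HIT, frames=[6,7,1] (faults so far: 5)
  step 10: ref 6 -> HIT, frames=[6,7,1] (faults so far: 5)
  step 11: ref 7 -> HIT, frames=[6,7,1] (faults so far: 5)
  step 12: ref 5 -> FAULT, evict 1, frames=[6,7,5] (faults so far: 6)
  Optimal total faults: 6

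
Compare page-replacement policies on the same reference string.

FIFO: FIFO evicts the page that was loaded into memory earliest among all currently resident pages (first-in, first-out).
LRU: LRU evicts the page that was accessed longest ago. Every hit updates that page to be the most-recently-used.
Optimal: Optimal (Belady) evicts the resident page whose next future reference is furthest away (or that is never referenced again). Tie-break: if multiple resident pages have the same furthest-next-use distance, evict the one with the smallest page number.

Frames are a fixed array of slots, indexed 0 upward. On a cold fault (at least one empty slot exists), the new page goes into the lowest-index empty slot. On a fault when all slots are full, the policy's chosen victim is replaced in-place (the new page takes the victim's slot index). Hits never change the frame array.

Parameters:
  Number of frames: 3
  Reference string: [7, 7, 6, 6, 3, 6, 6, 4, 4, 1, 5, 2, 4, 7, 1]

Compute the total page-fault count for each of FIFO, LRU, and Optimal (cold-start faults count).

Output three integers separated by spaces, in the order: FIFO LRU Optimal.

Answer: 10 10 8

Derivation:
--- FIFO ---
  step 0: ref 7 -> FAULT, frames=[7,-,-] (faults so far: 1)
  step 1: ref 7 -> HIT, frames=[7,-,-] (faults so far: 1)
  step 2: ref 6 -> FAULT, frames=[7,6,-] (faults so far: 2)
  step 3: ref 6 -> HIT, frames=[7,6,-] (faults so far: 2)
  step 4: ref 3 -> FAULT, frames=[7,6,3] (faults so far: 3)
  step 5: ref 6 -> HIT, frames=[7,6,3] (faults so far: 3)
  step 6: ref 6 -> HIT, frames=[7,6,3] (faults so far: 3)
  step 7: ref 4 -> FAULT, evict 7, frames=[4,6,3] (faults so far: 4)
  step 8: ref 4 -> HIT, frames=[4,6,3] (faults so far: 4)
  step 9: ref 1 -> FAULT, evict 6, frames=[4,1,3] (faults so far: 5)
  step 10: ref 5 -> FAULT, evict 3, frames=[4,1,5] (faults so far: 6)
  step 11: ref 2 -> FAULT, evict 4, frames=[2,1,5] (faults so far: 7)
  step 12: ref 4 -> FAULT, evict 1, frames=[2,4,5] (faults so far: 8)
  step 13: ref 7 -> FAULT, evict 5, frames=[2,4,7] (faults so far: 9)
  step 14: ref 1 -> FAULT, evict 2, frames=[1,4,7] (faults so far: 10)
  FIFO total faults: 10
--- LRU ---
  step 0: ref 7 -> FAULT, frames=[7,-,-] (faults so far: 1)
  step 1: ref 7 -> HIT, frames=[7,-,-] (faults so far: 1)
  step 2: ref 6 -> FAULT, frames=[7,6,-] (faults so far: 2)
  step 3: ref 6 -> HIT, frames=[7,6,-] (faults so far: 2)
  step 4: ref 3 -> FAULT, frames=[7,6,3] (faults so far: 3)
  step 5: ref 6 -> HIT, frames=[7,6,3] (faults so far: 3)
  step 6: ref 6 -> HIT, frames=[7,6,3] (faults so far: 3)
  step 7: ref 4 -> FAULT, evict 7, frames=[4,6,3] (faults so far: 4)
  step 8: ref 4 -> HIT, frames=[4,6,3] (faults so far: 4)
  step 9: ref 1 -> FAULT, evict 3, frames=[4,6,1] (faults so far: 5)
  step 10: ref 5 -> FAULT, evict 6, frames=[4,5,1] (faults so far: 6)
  step 11: ref 2 -> FAULT, evict 4, frames=[2,5,1] (faults so far: 7)
  step 12: ref 4 -> FAULT, evict 1, frames=[2,5,4] (faults so far: 8)
  step 13: ref 7 -> FAULT, evict 5, frames=[2,7,4] (faults so far: 9)
  step 14: ref 1 -> FAULT, evict 2, frames=[1,7,4] (faults so far: 10)
  LRU total faults: 10
--- Optimal ---
  step 0: ref 7 -> FAULT, frames=[7,-,-] (faults so far: 1)
  step 1: ref 7 -> HIT, frames=[7,-,-] (faults so far: 1)
  step 2: ref 6 -> FAULT, frames=[7,6,-] (faults so far: 2)
  step 3: ref 6 -> HIT, frames=[7,6,-] (faults so far: 2)
  step 4: ref 3 -> FAULT, frames=[7,6,3] (faults so far: 3)
  step 5: ref 6 -> HIT, frames=[7,6,3] (faults so far: 3)
  step 6: ref 6 -> HIT, frames=[7,6,3] (faults so far: 3)
  step 7: ref 4 -> FAULT, evict 3, frames=[7,6,4] (faults so far: 4)
  step 8: ref 4 -> HIT, frames=[7,6,4] (faults so far: 4)
  step 9: ref 1 -> FAULT, evict 6, frames=[7,1,4] (faults so far: 5)
  step 10: ref 5 -> FAULT, evict 1, frames=[7,5,4] (faults so far: 6)
  step 11: ref 2 -> FAULT, evict 5, frames=[7,2,4] (faults so far: 7)
  step 12: ref 4 -> HIT, frames=[7,2,4] (faults so far: 7)
  step 13: ref 7 -> HIT, frames=[7,2,4] (faults so far: 7)
  step 14: ref 1 -> FAULT, evict 2, frames=[7,1,4] (faults so far: 8)
  Optimal total faults: 8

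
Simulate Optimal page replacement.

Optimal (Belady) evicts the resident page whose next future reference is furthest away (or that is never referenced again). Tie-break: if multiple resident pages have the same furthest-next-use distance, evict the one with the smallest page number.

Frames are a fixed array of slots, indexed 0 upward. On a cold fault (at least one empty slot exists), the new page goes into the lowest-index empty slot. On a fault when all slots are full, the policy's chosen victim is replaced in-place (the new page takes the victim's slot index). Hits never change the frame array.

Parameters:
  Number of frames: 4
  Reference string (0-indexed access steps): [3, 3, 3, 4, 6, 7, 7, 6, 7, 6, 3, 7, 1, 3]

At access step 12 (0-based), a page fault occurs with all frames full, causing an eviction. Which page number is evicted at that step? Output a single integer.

Answer: 4

Derivation:
Step 0: ref 3 -> FAULT, frames=[3,-,-,-]
Step 1: ref 3 -> HIT, frames=[3,-,-,-]
Step 2: ref 3 -> HIT, frames=[3,-,-,-]
Step 3: ref 4 -> FAULT, frames=[3,4,-,-]
Step 4: ref 6 -> FAULT, frames=[3,4,6,-]
Step 5: ref 7 -> FAULT, frames=[3,4,6,7]
Step 6: ref 7 -> HIT, frames=[3,4,6,7]
Step 7: ref 6 -> HIT, frames=[3,4,6,7]
Step 8: ref 7 -> HIT, frames=[3,4,6,7]
Step 9: ref 6 -> HIT, frames=[3,4,6,7]
Step 10: ref 3 -> HIT, frames=[3,4,6,7]
Step 11: ref 7 -> HIT, frames=[3,4,6,7]
Step 12: ref 1 -> FAULT, evict 4, frames=[3,1,6,7]
At step 12: evicted page 4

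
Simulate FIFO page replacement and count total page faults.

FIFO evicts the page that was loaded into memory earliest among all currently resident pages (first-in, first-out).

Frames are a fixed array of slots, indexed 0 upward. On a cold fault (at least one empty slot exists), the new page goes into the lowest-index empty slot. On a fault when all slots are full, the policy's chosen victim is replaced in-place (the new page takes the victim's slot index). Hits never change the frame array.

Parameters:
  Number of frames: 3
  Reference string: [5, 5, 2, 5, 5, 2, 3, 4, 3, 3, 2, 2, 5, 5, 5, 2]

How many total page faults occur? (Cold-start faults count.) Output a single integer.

Answer: 6

Derivation:
Step 0: ref 5 → FAULT, frames=[5,-,-]
Step 1: ref 5 → HIT, frames=[5,-,-]
Step 2: ref 2 → FAULT, frames=[5,2,-]
Step 3: ref 5 → HIT, frames=[5,2,-]
Step 4: ref 5 → HIT, frames=[5,2,-]
Step 5: ref 2 → HIT, frames=[5,2,-]
Step 6: ref 3 → FAULT, frames=[5,2,3]
Step 7: ref 4 → FAULT (evict 5), frames=[4,2,3]
Step 8: ref 3 → HIT, frames=[4,2,3]
Step 9: ref 3 → HIT, frames=[4,2,3]
Step 10: ref 2 → HIT, frames=[4,2,3]
Step 11: ref 2 → HIT, frames=[4,2,3]
Step 12: ref 5 → FAULT (evict 2), frames=[4,5,3]
Step 13: ref 5 → HIT, frames=[4,5,3]
Step 14: ref 5 → HIT, frames=[4,5,3]
Step 15: ref 2 → FAULT (evict 3), frames=[4,5,2]
Total faults: 6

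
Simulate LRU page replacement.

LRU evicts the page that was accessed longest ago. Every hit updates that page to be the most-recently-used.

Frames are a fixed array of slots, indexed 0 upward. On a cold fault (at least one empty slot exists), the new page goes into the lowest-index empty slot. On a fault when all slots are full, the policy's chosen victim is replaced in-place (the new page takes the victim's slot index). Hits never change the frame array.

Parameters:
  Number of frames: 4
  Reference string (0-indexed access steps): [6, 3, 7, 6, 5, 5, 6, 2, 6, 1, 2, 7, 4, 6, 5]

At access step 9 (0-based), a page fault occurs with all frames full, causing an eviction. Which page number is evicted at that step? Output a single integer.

Step 0: ref 6 -> FAULT, frames=[6,-,-,-]
Step 1: ref 3 -> FAULT, frames=[6,3,-,-]
Step 2: ref 7 -> FAULT, frames=[6,3,7,-]
Step 3: ref 6 -> HIT, frames=[6,3,7,-]
Step 4: ref 5 -> FAULT, frames=[6,3,7,5]
Step 5: ref 5 -> HIT, frames=[6,3,7,5]
Step 6: ref 6 -> HIT, frames=[6,3,7,5]
Step 7: ref 2 -> FAULT, evict 3, frames=[6,2,7,5]
Step 8: ref 6 -> HIT, frames=[6,2,7,5]
Step 9: ref 1 -> FAULT, evict 7, frames=[6,2,1,5]
At step 9: evicted page 7

Answer: 7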